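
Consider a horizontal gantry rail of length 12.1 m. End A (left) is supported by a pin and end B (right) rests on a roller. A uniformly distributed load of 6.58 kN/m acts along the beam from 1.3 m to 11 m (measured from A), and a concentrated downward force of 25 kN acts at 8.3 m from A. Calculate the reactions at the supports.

A_x = 0, A_y = 39.24 kN, B_y = 49.59 kN

Resultant of the distributed load: 6.58 × 9.7 = 63.826 kN at 6.15 m from A.
ΣM about A: B_y·12.1 − (6.58·9.7)·6.15 − 25·8.3 = 0 → B_y = 600.0299/12.1 = 49.5892 ≈ 49.59 kN.
ΣF_y = 0: A_y + 49.5892 − 6.58·9.7 − 25 = 0 → A_y = 39.24 kN.
ΣF_x = 0: no horizontal applied forces, so A_x = 0.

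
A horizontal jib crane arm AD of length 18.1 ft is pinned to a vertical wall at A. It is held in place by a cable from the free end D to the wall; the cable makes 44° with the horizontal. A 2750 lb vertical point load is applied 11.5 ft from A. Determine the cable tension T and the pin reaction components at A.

T = 2515 lb, A_x = 1809 lb, A_y = 1003 lb

ΣM about A: T·sin44°·18.1 − 2750·11.5 = 0 → T = 31625/(18.1·0.694658) = 2515.25 ≈ 2515 lb.
ΣF_x = 0: A_x − T·cos44° = 0 → A_x = 2515.25 × 0.71934 = 1809 lb.
ΣF_y = 0: A_y + T·sin44° − 2750 = 0 → A_y = 2750 − 2515.25 × 0.694658 = 1003 lb.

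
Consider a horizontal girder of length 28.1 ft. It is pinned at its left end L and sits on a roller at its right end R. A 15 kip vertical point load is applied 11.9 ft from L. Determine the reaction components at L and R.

L_x = 0, L_y = 8.648 kip, R_y = 6.352 kip

Moments about L: R_y·28.1 − 15·11.9 = 0 → R_y = 178.5/28.1 = 6.35231 ≈ 6.352 kip.
ΣF_y = 0: L_y + 6.35231 − 15 = 0 → L_y = 8.648 kip.
ΣF_x = 0: no horizontal applied forces, so L_x = 0.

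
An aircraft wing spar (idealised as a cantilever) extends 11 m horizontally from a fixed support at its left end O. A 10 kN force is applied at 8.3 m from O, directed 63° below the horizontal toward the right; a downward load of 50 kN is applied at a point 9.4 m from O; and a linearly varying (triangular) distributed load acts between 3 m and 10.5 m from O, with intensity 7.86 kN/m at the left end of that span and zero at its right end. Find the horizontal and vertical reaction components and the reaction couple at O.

Resultant of the triangular load: ½ × 7.86 × 7.5 = 29.475 kN, acting at 5.5 m from O (one-third of the span from the peak).
ΣF_x = 0: O_x + 10·cos63° = 0 → O_x = -4.540 kN.
ΣF_y = 0: O_y − 10·sin63° − 50 − ½·7.86·7.5 = 0 → O_y = 88.39 kN.
ΣM about O: M_O − 10·sin63°·8.3 − 50·9.4 − (½·7.86·7.5)·5.5 = 0 → M_O = 706.1 kN·m.

O_x = -4.540 kN, O_y = 88.39 kN, M_O = 706.1 kN·m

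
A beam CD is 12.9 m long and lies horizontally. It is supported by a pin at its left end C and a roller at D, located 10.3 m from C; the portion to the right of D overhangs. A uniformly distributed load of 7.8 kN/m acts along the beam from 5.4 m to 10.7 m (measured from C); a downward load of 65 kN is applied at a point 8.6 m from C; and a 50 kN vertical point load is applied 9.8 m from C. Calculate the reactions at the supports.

Resultant of the distributed load: 7.8 × 5.3 = 41.34 kN at 8.05 m from C.
Taking moments about C: D_y·10.3 − (7.8·5.3)·8.05 − 65·8.6 − 50·9.8 = 0 → D_y = 1381.787/10.3 = 134.154 ≈ 134.2 kN.
ΣF_y = 0: C_y + 134.154 − 7.8·5.3 − 65 − 50 = 0 → C_y = 22.19 kN.
ΣF_x = 0: no horizontal applied forces, so C_x = 0.

C_x = 0, C_y = 22.19 kN, D_y = 134.2 kN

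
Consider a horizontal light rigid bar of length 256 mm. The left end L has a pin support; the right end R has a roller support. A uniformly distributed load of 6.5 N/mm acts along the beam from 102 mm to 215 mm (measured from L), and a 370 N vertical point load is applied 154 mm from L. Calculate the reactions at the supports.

L_x = 0, L_y = 427.2 N, R_y = 677.3 N

Resultant of the distributed load: 6.5 × 113 = 734.5 N at 158.5 mm from L.
Moments about L: R_y·256 − (6.5·113)·158.5 − 370·154 = 0 → R_y = 173398.25/256 = 677.337 ≈ 677.3 N.
ΣF_y = 0: L_y + 677.337 − 6.5·113 − 370 = 0 → L_y = 427.2 N.
ΣF_x = 0: no horizontal applied forces, so L_x = 0.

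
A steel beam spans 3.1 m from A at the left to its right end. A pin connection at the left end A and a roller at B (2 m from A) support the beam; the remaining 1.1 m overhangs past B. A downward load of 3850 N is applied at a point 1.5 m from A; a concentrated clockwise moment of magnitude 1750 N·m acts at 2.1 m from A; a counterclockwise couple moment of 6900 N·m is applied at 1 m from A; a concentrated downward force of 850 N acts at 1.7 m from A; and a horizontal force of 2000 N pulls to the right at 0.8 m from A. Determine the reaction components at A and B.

A_x = -2000 N, A_y = 3665 N, B_y = 1035 N

Taking moments about A: B_y·2 − 3850·1.5 − 1750 + 6900 − 850·1.7 = 0 → B_y = 2070/2 = 1035 N.
ΣF_y = 0: A_y + 1035 − 3850 − 850 = 0 → A_y = 3665 N.
ΣF_x = 0: A_x + 2000 = 0 → A_x = -2000 N.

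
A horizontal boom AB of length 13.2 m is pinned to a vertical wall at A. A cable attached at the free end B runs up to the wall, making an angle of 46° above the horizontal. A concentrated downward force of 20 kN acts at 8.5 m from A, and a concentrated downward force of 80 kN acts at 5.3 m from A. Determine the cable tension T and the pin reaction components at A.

ΣM about A: T·sin46°·13.2 − 20·8.5 − 80·5.3 = 0 → T = 594/(13.2·0.71934) = 62.5573 ≈ 62.56 kN.
ΣF_x = 0: A_x − T·cos46° = 0 → A_x = 62.5573 × 0.694658 = 43.46 kN.
ΣF_y = 0: A_y + T·sin46° − 20 − 80 = 0 → A_y = 100 − 62.5573 × 0.71934 = 55.00 kN.

T = 62.56 kN, A_x = 43.46 kN, A_y = 55.00 kN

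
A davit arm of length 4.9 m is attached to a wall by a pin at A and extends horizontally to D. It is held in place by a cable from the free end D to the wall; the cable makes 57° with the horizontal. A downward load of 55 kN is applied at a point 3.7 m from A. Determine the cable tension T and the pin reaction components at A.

T = 49.52 kN, A_x = 26.97 kN, A_y = 13.47 kN

ΣM about A: T·sin57°·4.9 − 55·3.7 = 0 → T = 203.5/(4.9·0.838671) = 49.5196 ≈ 49.52 kN.
ΣF_x = 0: A_x − T·cos57° = 0 → A_x = 49.5196 × 0.544639 = 26.97 kN.
ΣF_y = 0: A_y + T·sin57° − 55 = 0 → A_y = 55 − 49.5196 × 0.838671 = 13.47 kN.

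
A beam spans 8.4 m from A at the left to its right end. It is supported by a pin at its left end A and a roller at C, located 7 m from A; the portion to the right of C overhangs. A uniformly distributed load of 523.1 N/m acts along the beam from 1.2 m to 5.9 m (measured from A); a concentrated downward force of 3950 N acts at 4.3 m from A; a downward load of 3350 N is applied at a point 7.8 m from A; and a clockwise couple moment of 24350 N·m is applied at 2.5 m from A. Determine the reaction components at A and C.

A_x = 0, A_y = -1126 N, C_y = 10880 N

Resultant of the distributed load: 523.1 × 4.7 = 2458.57 N at 3.55 m from A.
Taking moments about A: C_y·7 − (523.1·4.7)·3.55 − 3950·4.3 − 3350·7.8 − 24350 = 0 → C_y = 76192.9235/7 = 10884.7 ≈ 10880 N.
ΣF_y = 0: A_y + 10884.7 − 523.1·4.7 − 3950 − 3350 = 0 → A_y = -1126 N.
ΣF_x = 0: no horizontal applied forces, so A_x = 0.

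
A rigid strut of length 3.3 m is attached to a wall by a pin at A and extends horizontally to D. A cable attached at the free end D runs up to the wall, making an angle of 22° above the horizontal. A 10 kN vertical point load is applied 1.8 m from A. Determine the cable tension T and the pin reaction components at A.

T = 14.56 kN, A_x = 13.50 kN, A_y = 4.545 kN

ΣM about A: T·sin22°·3.3 − 10·1.8 = 0 → T = 18/(3.3·0.374607) = 14.5607 ≈ 14.56 kN.
ΣF_x = 0: A_x − T·cos22° = 0 → A_x = 14.5607 × 0.927184 = 13.50 kN.
ΣF_y = 0: A_y + T·sin22° − 10 = 0 → A_y = 10 − 14.5607 × 0.374607 = 4.545 kN.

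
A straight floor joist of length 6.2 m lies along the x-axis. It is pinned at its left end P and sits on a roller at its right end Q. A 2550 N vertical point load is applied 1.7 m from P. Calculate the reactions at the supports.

Taking moments about P: Q_y·6.2 − 2550·1.7 = 0 → Q_y = 4335/6.2 = 699.194 ≈ 699.2 N.
ΣF_y = 0: P_y + 699.194 − 2550 = 0 → P_y = 1851 N.
ΣF_x = 0: no horizontal applied forces, so P_x = 0.

P_x = 0, P_y = 1851 N, Q_y = 699.2 N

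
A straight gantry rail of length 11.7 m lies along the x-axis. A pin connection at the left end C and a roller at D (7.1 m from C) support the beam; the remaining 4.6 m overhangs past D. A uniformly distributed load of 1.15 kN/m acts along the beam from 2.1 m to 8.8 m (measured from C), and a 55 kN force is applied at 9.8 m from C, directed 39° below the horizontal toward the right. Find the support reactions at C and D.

Resultant of the distributed load: 1.15 × 6.7 = 7.705 kN at 5.45 m from C.
ΣM about C: D_y·7.1 − (1.15·6.7)·5.45 − 55·sin39°·9.8 = 0 → D_y = 381.196/7.1 = 53.6896 ≈ 53.69 kN.
ΣF_y = 0: C_y + 53.6896 − 1.15·6.7 − 55·sin39° = 0 → C_y = -11.37 kN.
ΣF_x = 0: C_x + 55·cos39° = 0 → C_x = -42.74 kN.

C_x = -42.74 kN, C_y = -11.37 kN, D_y = 53.69 kN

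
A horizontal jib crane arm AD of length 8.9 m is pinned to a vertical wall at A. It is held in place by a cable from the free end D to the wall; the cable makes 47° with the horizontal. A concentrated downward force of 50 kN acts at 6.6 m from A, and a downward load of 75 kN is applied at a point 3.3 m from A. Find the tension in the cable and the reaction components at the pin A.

ΣM about A: T·sin47°·8.9 − 50·6.6 − 75·3.3 = 0 → T = 577.5/(8.9·0.731354) = 88.7226 ≈ 88.72 kN.
ΣF_x = 0: A_x − T·cos47° = 0 → A_x = 88.7226 × 0.681998 = 60.51 kN.
ΣF_y = 0: A_y + T·sin47° − 50 − 75 = 0 → A_y = 125 − 88.7226 × 0.731354 = 60.11 kN.

T = 88.72 kN, A_x = 60.51 kN, A_y = 60.11 kN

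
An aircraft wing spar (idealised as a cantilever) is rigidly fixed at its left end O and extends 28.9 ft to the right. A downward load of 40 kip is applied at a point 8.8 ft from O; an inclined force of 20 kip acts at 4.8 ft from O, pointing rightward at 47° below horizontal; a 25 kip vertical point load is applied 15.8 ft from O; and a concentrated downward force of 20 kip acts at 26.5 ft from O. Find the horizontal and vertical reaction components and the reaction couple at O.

ΣF_x = 0: O_x + 20·cos47° = 0 → O_x = -13.64 kip.
ΣF_y = 0: O_y − 40 − 20·sin47° − 25 − 20 = 0 → O_y = 99.63 kip.
ΣM about O: M_O − 40·8.8 − 20·sin47°·4.8 − 25·15.8 − 20·26.5 = 0 → M_O = 1347 kip·ft.

O_x = -13.64 kip, O_y = 99.63 kip, M_O = 1347 kip·ft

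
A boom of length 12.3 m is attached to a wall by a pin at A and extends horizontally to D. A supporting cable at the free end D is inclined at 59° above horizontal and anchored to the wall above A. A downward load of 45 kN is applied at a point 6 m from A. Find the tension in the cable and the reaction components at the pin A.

T = 25.61 kN, A_x = 13.19 kN, A_y = 23.05 kN

ΣM about A: T·sin59°·12.3 − 45·6 = 0 → T = 270/(12.3·0.857167) = 25.609 ≈ 25.61 kN.
ΣF_x = 0: A_x − T·cos59° = 0 → A_x = 25.609 × 0.515038 = 13.19 kN.
ΣF_y = 0: A_y + T·sin59° − 45 = 0 → A_y = 45 − 25.609 × 0.857167 = 23.05 kN.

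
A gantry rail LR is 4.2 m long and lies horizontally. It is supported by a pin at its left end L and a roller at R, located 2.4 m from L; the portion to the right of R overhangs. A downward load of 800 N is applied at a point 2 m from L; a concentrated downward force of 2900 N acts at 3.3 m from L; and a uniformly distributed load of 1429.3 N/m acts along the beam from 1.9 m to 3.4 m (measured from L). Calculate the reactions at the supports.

Resultant of the distributed load: 1429.3 × 1.5 = 2143.95 N at 2.65 m from L.
Moments about L: R_y·2.4 − 800·2 − 2900·3.3 − (1429.3·1.5)·2.65 = 0 → R_y = 16851.4675/2.4 = 7021.44 ≈ 7021 N.
ΣF_y = 0: L_y + 7021.44 − 800 − 2900 − 1429.3·1.5 = 0 → L_y = -1177 N.
ΣF_x = 0: no horizontal applied forces, so L_x = 0.

L_x = 0, L_y = -1177 N, R_y = 7021 N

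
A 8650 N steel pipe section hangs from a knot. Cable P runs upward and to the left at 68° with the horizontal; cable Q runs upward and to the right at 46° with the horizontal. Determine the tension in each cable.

ΣF_x = 0: −T_P·cos68° + T_Q·cos46° = 0 → T_Q = 0.539267·T_P.
ΣF_y = 0: T_P·sin68° + T_Q·sin46° = 8650.
Substitute: T_P·(0.927184 + 0.539267·0.71934) = 8650 → T_P = 6577.44 ≈ 6577 N.
Then T_Q = 0.539267 × 6577.44 = 3547 N.

T_P = 6577 N, T_Q = 3547 N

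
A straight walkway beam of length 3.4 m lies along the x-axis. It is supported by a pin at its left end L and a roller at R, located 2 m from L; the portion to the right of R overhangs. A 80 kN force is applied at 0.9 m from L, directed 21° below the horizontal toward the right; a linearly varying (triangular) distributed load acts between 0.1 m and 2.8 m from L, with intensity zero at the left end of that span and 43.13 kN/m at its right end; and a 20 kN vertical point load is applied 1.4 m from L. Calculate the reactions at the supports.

Resultant of the triangular load: ½ × 43.13 × 2.7 = 58.2255 kN, acting at 1.9 m from L (one-third of the span from the peak).
Taking moments about L: R_y·2 − 80·sin21°·0.9 − (½·43.13·2.7)·1.9 − 20·1.4 = 0 → R_y = 164.431/2 = 82.2155 ≈ 82.22 kN.
ΣF_y = 0: L_y + 82.2155 − 80·sin21° − ½·43.13·2.7 − 20 = 0 → L_y = 24.68 kN.
ΣF_x = 0: L_x + 80·cos21° = 0 → L_x = -74.69 kN.

L_x = -74.69 kN, L_y = 24.68 kN, R_y = 82.22 kN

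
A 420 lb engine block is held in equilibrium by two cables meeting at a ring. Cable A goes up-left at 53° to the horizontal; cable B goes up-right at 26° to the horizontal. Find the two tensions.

ΣF_x = 0: −T_A·cos53° + T_B·cos26° = 0 → T_B = 0.669581·T_A.
ΣF_y = 0: T_A·sin53° + T_B·sin26° = 420.
Substitute: T_A·(0.798636 + 0.669581·0.438371) = 420 → T_A = 384.559 ≈ 384.6 lb.
Then T_B = 0.669581 × 384.559 = 257.5 lb.

T_A = 384.6 lb, T_B = 257.5 lb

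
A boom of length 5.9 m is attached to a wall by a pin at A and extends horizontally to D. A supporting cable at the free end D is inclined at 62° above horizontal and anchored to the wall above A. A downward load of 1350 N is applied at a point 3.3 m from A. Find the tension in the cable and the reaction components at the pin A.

T = 855.2 N, A_x = 401.5 N, A_y = 594.9 N

ΣM about A: T·sin62°·5.9 − 1350·3.3 = 0 → T = 4455/(5.9·0.882948) = 855.186 ≈ 855.2 N.
ΣF_x = 0: A_x − T·cos62° = 0 → A_x = 855.186 × 0.469472 = 401.5 N.
ΣF_y = 0: A_y + T·sin62° − 1350 = 0 → A_y = 1350 − 855.186 × 0.882948 = 594.9 N.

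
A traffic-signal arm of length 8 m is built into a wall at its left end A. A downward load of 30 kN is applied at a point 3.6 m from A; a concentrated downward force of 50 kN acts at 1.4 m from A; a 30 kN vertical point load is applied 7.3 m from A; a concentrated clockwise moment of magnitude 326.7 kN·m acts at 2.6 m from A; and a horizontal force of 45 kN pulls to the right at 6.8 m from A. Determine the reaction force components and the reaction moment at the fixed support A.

ΣF_x = 0: A_x + 45 = 0 → A_x = -45.00 kN.
ΣF_y = 0: A_y − 30 − 50 − 30 = 0 → A_y = 110.0 kN.
ΣM about A: M_A − 30·3.6 − 50·1.4 − 30·7.3 − 326.7 = 0 → M_A = 723.7 kN·m.

A_x = -45.00 kN, A_y = 110.0 kN, M_A = 723.7 kN·m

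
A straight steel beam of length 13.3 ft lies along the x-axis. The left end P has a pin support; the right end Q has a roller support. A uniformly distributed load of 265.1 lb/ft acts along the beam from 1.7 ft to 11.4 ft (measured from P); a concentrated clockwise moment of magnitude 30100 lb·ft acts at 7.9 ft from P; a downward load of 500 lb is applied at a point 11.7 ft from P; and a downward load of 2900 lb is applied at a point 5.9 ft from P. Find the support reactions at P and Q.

P_x = 0, P_y = 715.6 lb, Q_y = 5256 lb

Resultant of the distributed load: 265.1 × 9.7 = 2571.47 lb at 6.55 ft from P.
ΣM about P: Q_y·13.3 − (265.1·9.7)·6.55 − 30100 − 500·11.7 − 2900·5.9 = 0 → Q_y = 69903.1285/13.3 = 5255.87 ≈ 5256 lb.
ΣF_y = 0: P_y + 5255.87 − 265.1·9.7 − 500 − 2900 = 0 → P_y = 715.6 lb.
ΣF_x = 0: no horizontal applied forces, so P_x = 0.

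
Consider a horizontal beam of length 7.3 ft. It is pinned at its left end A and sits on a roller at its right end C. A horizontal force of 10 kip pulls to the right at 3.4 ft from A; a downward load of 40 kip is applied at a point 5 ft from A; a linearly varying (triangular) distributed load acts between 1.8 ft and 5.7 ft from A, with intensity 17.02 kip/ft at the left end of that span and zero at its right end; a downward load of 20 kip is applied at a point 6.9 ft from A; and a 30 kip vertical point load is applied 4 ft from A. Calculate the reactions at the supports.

Resultant of the triangular load: ½ × 17.02 × 3.9 = 33.189 kip, acting at 3.1 ft from A (one-third of the span from the peak).
Taking moments about A: C_y·7.3 − 40·5 − (½·17.02·3.9)·3.1 − 20·6.9 − 30·4 = 0 → C_y = 560.8859/7.3 = 76.8337 ≈ 76.83 kip.
ΣF_y = 0: A_y + 76.8337 − 40 − ½·17.02·3.9 − 20 − 30 = 0 → A_y = 46.36 kip.
ΣF_x = 0: A_x + 10 = 0 → A_x = -10.00 kip.

A_x = -10.00 kip, A_y = 46.36 kip, C_y = 76.83 kip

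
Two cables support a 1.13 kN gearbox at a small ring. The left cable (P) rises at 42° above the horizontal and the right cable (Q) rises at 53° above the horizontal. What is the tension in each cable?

T_P = 0.6826 kN, T_Q = 0.8430 kN

ΣF_x = 0: −T_P·cos42° + T_Q·cos53° = 0 → T_Q = 1.23484·T_P.
ΣF_y = 0: T_P·sin42° + T_Q·sin53° = 1.13.
Substitute: T_P·(0.669131 + 1.23484·0.798636) = 1.13 → T_P = 0.682648 ≈ 0.6826 kN.
Then T_Q = 1.23484 × 0.682648 = 0.8430 kN.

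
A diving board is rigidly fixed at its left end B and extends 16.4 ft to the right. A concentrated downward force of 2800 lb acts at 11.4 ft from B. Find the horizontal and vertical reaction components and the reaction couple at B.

B_x = 0, B_y = 2800 lb, M_B = 31920 lb·ft

ΣF_x = 0: B_x = 0.
ΣF_y = 0: B_y − 2800 = 0 → B_y = 2800 lb.
ΣM about B: M_B − 2800·11.4 = 0 → M_B = 31920 lb·ft.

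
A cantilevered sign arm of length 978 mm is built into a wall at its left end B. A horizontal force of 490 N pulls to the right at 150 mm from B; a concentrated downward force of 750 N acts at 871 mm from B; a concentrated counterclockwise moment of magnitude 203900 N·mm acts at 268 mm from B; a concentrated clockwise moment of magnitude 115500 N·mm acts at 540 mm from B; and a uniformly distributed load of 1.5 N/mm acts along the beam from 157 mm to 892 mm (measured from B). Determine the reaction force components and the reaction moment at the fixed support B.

Resultant of the distributed load: 1.5 × 735 = 1102.5 N at 524.5 mm from B.
ΣF_x = 0: B_x + 490 = 0 → B_x = -490.0 N.
ΣF_y = 0: B_y − 750 − 1.5·735 = 0 → B_y = 1852 N.
ΣM about B: M_B − 750·871 + 203900 − 115500 − (1.5·735)·524.5 = 0 → M_B = 1143000 N·mm.

B_x = -490.0 N, B_y = 1852 N, M_B = 1143000 N·mm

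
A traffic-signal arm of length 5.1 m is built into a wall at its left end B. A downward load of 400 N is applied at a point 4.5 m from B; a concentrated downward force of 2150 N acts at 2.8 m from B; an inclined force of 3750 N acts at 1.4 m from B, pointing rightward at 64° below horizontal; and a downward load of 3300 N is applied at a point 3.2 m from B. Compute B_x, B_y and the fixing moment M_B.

B_x = -1644 N, B_y = 9220 N, M_B = 23100 N·m

ΣF_x = 0: B_x + 3750·cos64° = 0 → B_x = -1644 N.
ΣF_y = 0: B_y − 400 − 2150 − 3750·sin64° − 3300 = 0 → B_y = 9220 N.
ΣM about B: M_B − 400·4.5 − 2150·2.8 − 3750·sin64°·1.4 − 3300·3.2 = 0 → M_B = 23100 N·m.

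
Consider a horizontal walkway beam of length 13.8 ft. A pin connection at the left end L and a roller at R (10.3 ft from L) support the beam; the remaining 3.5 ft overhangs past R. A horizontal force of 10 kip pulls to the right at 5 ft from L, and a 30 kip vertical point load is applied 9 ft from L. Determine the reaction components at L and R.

L_x = -10.00 kip, L_y = 3.786 kip, R_y = 26.21 kip

ΣM about L: R_y·10.3 − 30·9 = 0 → R_y = 270/10.3 = 26.2136 ≈ 26.21 kip.
ΣF_y = 0: L_y + 26.2136 − 30 = 0 → L_y = 3.786 kip.
ΣF_x = 0: L_x + 10 = 0 → L_x = -10.00 kip.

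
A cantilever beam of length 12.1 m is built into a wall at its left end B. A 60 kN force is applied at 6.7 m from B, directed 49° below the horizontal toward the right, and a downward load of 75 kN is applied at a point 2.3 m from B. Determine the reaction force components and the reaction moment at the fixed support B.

B_x = -39.36 kN, B_y = 120.3 kN, M_B = 475.9 kN·m

ΣF_x = 0: B_x + 60·cos49° = 0 → B_x = -39.36 kN.
ΣF_y = 0: B_y − 60·sin49° − 75 = 0 → B_y = 120.3 kN.
ΣM about B: M_B − 60·sin49°·6.7 − 75·2.3 = 0 → M_B = 475.9 kN·m.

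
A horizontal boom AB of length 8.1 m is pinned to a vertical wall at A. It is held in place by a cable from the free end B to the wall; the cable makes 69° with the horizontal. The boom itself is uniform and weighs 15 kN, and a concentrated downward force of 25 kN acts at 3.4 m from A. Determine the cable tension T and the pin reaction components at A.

ΣM about A: T·sin69°·8.1 − 15·4.05 − 25·3.4 = 0 → T = 145.75/(8.1·0.93358) = 19.274 ≈ 19.27 kN.
ΣF_x = 0: A_x − T·cos69° = 0 → A_x = 19.274 × 0.358368 = 6.907 kN.
ΣF_y = 0: A_y + T·sin69° − 15 − 25 = 0 → A_y = 40 − 19.274 × 0.93358 = 22.01 kN.

T = 19.27 kN, A_x = 6.907 kN, A_y = 22.01 kN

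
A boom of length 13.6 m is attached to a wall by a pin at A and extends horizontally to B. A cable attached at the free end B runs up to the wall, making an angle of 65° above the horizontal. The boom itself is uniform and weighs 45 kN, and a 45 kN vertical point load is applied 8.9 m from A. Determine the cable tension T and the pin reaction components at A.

ΣM about A: T·sin65°·13.6 − 45·6.8 − 45·8.9 = 0 → T = 706.5/(13.6·0.906308) = 57.3188 ≈ 57.32 kN.
ΣF_x = 0: A_x − T·cos65° = 0 → A_x = 57.3188 × 0.422618 = 24.22 kN.
ΣF_y = 0: A_y + T·sin65° − 45 − 45 = 0 → A_y = 90 − 57.3188 × 0.906308 = 38.05 kN.

T = 57.32 kN, A_x = 24.22 kN, A_y = 38.05 kN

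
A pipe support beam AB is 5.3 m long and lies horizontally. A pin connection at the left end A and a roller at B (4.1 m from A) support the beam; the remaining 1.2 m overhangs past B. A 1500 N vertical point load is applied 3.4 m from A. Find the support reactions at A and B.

Moments about A: B_y·4.1 − 1500·3.4 = 0 → B_y = 5100/4.1 = 1243.9 ≈ 1244 N.
ΣF_y = 0: A_y + 1243.9 − 1500 = 0 → A_y = 256.1 N.
ΣF_x = 0: no horizontal applied forces, so A_x = 0.

A_x = 0, A_y = 256.1 N, B_y = 1244 N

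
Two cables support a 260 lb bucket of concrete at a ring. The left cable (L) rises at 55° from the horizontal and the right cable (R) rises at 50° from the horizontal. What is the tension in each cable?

ΣF_x = 0: −T_L·cos55° + T_R·cos50° = 0 → T_R = 0.892327·T_L.
ΣF_y = 0: T_L·sin55° + T_R·sin50° = 260.
Substitute: T_L·(0.819152 + 0.892327·0.766044) = 260 → T_L = 173.02 ≈ 173.0 lb.
Then T_R = 0.892327 × 173.02 = 154.4 lb.

T_L = 173.0 lb, T_R = 154.4 lb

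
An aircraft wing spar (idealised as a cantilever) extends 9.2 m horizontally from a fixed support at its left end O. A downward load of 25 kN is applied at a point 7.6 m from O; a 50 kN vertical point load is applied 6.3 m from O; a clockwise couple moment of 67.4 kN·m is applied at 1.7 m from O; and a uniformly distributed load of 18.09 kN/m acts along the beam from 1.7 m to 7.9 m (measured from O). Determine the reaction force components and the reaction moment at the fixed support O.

Resultant of the distributed load: 18.09 × 6.2 = 112.158 kN at 4.8 m from O.
ΣF_x = 0: O_x = 0.
ΣF_y = 0: O_y − 25 − 50 − 18.09·6.2 = 0 → O_y = 187.2 kN.
ΣM about O: M_O − 25·7.6 − 50·6.3 − 67.4 − (18.09·6.2)·4.8 = 0 → M_O = 1111 kN·m.

O_x = 0, O_y = 187.2 kN, M_O = 1111 kN·m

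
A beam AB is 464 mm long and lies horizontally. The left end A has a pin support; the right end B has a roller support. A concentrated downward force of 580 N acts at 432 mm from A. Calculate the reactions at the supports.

A_x = 0, A_y = 40.00 N, B_y = 540.0 N

ΣM about A: B_y·464 − 580·432 = 0 → B_y = 250560/464 = 540.0 N.
ΣF_y = 0: A_y + 540 − 580 = 0 → A_y = 40.00 N.
ΣF_x = 0: no horizontal applied forces, so A_x = 0.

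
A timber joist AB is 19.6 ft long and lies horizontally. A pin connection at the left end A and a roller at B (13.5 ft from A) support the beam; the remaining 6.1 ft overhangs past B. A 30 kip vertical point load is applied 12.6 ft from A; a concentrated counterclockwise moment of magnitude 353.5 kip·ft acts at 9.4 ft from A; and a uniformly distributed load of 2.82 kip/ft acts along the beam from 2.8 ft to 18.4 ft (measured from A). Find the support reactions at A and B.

Resultant of the distributed load: 2.82 × 15.6 = 43.992 kip at 10.6 ft from A.
Moments about A: B_y·13.5 − 30·12.6 + 353.5 − (2.82·15.6)·10.6 = 0 → B_y = 490.8152/13.5 = 36.3567 ≈ 36.36 kip.
ΣF_y = 0: A_y + 36.3567 − 30 − 2.82·15.6 = 0 → A_y = 37.64 kip.
ΣF_x = 0: no horizontal applied forces, so A_x = 0.

A_x = 0, A_y = 37.64 kip, B_y = 36.36 kip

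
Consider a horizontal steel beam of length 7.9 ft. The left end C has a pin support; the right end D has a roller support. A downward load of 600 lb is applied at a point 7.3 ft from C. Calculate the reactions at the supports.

ΣM about C: D_y·7.9 − 600·7.3 = 0 → D_y = 4380/7.9 = 554.43 ≈ 554.4 lb.
ΣF_y = 0: C_y + 554.43 − 600 = 0 → C_y = 45.57 lb.
ΣF_x = 0: no horizontal applied forces, so C_x = 0.

C_x = 0, C_y = 45.57 lb, D_y = 554.4 lb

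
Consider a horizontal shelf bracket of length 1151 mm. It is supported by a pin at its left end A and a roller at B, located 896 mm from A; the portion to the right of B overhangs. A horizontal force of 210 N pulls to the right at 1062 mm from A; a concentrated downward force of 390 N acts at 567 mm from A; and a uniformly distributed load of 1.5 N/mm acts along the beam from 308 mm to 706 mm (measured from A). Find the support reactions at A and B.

A_x = -210.0 N, A_y = 402.4 N, B_y = 584.6 N

Resultant of the distributed load: 1.5 × 398 = 597 N at 507 mm from A.
Taking moments about A: B_y·896 − 390·567 − (1.5·398)·507 = 0 → B_y = 523809/896 = 584.608 ≈ 584.6 N.
ΣF_y = 0: A_y + 584.608 − 390 − 1.5·398 = 0 → A_y = 402.4 N.
ΣF_x = 0: A_x + 210 = 0 → A_x = -210.0 N.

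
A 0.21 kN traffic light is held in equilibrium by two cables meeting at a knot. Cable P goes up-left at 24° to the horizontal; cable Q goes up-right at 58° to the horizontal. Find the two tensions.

T_P = 0.1124 kN, T_Q = 0.1937 kN

ΣF_x = 0: −T_P·cos24° + T_Q·cos58° = 0 → T_Q = 1.72393·T_P.
ΣF_y = 0: T_P·sin24° + T_Q·sin58° = 0.21.
Substitute: T_P·(0.406737 + 1.72393·0.848048) = 0.21 → T_P = 0.112377 ≈ 0.1124 kN.
Then T_Q = 1.72393 × 0.112377 = 0.1937 kN.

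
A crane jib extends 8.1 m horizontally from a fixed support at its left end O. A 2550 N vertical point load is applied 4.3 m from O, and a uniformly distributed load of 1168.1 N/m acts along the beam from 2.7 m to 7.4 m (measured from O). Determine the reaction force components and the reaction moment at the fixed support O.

O_x = 0, O_y = 8040 N, M_O = 38690 N·m

Resultant of the distributed load: 1168.1 × 4.7 = 5490.07 N at 5.05 m from O.
ΣF_x = 0: O_x = 0.
ΣF_y = 0: O_y − 2550 − 1168.1·4.7 = 0 → O_y = 8040 N.
ΣM about O: M_O − 2550·4.3 − (1168.1·4.7)·5.05 = 0 → M_O = 38690 N·m.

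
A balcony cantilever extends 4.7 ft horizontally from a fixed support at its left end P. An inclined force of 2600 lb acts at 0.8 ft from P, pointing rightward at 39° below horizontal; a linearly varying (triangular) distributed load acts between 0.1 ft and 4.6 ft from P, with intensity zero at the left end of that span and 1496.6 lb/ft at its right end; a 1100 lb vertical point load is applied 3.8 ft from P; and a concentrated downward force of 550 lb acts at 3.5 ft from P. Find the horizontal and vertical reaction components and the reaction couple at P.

Resultant of the triangular load: ½ × 1496.6 × 4.5 = 3367.35 lb, acting at 3.1 ft from P (one-third of the span from the peak).
ΣF_x = 0: P_x + 2600·cos39° = 0 → P_x = -2021 lb.
ΣF_y = 0: P_y − 2600·sin39° − ½·1496.6·4.5 − 1100 − 550 = 0 → P_y = 6654 lb.
ΣM about P: M_P − 2600·sin39°·0.8 − (½·1496.6·4.5)·3.1 − 1100·3.8 − 550·3.5 = 0 → M_P = 17850 lb·ft.

P_x = -2021 lb, P_y = 6654 lb, M_P = 17850 lb·ft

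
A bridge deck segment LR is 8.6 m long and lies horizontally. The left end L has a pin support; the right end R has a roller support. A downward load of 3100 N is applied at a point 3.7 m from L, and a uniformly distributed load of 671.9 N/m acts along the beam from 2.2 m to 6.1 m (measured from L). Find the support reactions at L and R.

L_x = 0, L_y = 3122 N, R_y = 2598 N

Resultant of the distributed load: 671.9 × 3.9 = 2620.41 N at 4.15 m from L.
Moments about L: R_y·8.6 − 3100·3.7 − (671.9·3.9)·4.15 = 0 → R_y = 22344.7015/8.6 = 2598.22 ≈ 2598 N.
ΣF_y = 0: L_y + 2598.22 − 3100 − 671.9·3.9 = 0 → L_y = 3122 N.
ΣF_x = 0: no horizontal applied forces, so L_x = 0.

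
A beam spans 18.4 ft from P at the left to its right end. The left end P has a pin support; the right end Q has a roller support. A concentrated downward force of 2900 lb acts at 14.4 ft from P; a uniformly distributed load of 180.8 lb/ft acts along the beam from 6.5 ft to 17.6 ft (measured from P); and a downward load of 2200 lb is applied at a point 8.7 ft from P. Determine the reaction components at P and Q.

Resultant of the distributed load: 180.8 × 11.1 = 2006.88 lb at 12.05 ft from P.
Moments about P: Q_y·18.4 − 2900·14.4 − (180.8·11.1)·12.05 − 2200·8.7 = 0 → Q_y = 85082.904/18.4 = 4624.07 ≈ 4624 lb.
ΣF_y = 0: P_y + 4624.07 − 2900 − 180.8·11.1 − 2200 = 0 → P_y = 2483 lb.
ΣF_x = 0: no horizontal applied forces, so P_x = 0.

P_x = 0, P_y = 2483 lb, Q_y = 4624 lb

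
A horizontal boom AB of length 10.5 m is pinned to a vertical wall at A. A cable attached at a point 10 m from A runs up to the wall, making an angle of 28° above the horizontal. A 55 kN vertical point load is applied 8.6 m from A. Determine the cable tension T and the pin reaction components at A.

ΣM about A: T·sin28°·10 − 55·8.6 = 0 → T = 473/(10·0.469472) = 100.751 ≈ 100.8 kN.
ΣF_x = 0: A_x − T·cos28° = 0 → A_x = 100.751 × 0.882948 = 88.96 kN.
ΣF_y = 0: A_y + T·sin28° − 55 = 0 → A_y = 55 − 100.751 × 0.469472 = 7.700 kN.

T = 100.8 kN, A_x = 88.96 kN, A_y = 7.700 kN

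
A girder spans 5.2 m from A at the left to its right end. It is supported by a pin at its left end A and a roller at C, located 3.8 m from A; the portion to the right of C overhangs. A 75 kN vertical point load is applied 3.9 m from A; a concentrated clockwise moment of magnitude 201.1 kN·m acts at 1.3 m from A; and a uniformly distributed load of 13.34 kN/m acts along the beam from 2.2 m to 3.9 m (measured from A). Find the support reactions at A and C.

Resultant of the distributed load: 13.34 × 1.7 = 22.678 kN at 3.05 m from A.
Taking moments about A: C_y·3.8 − 75·3.9 − 201.1 − (13.34·1.7)·3.05 = 0 → C_y = 562.7679/3.8 = 148.097 ≈ 148.1 kN.
ΣF_y = 0: A_y + 148.097 − 75 − 13.34·1.7 = 0 → A_y = -50.42 kN.
ΣF_x = 0: no horizontal applied forces, so A_x = 0.

A_x = 0, A_y = -50.42 kN, C_y = 148.1 kN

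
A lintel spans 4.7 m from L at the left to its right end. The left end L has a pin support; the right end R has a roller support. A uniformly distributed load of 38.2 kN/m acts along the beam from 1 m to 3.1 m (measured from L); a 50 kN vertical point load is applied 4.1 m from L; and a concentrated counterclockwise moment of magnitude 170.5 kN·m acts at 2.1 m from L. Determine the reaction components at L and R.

L_x = 0, L_y = 87.89 kN, R_y = 42.33 kN

Resultant of the distributed load: 38.2 × 2.1 = 80.22 kN at 2.05 m from L.
Taking moments about L: R_y·4.7 − (38.2·2.1)·2.05 − 50·4.1 + 170.5 = 0 → R_y = 198.951/4.7 = 42.33 kN.
ΣF_y = 0: L_y + 42.33 − 38.2·2.1 − 50 = 0 → L_y = 87.89 kN.
ΣF_x = 0: no horizontal applied forces, so L_x = 0.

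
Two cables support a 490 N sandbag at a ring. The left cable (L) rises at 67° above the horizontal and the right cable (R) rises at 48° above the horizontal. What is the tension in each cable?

ΣF_x = 0: −T_L·cos67° + T_R·cos48° = 0 → T_R = 0.583939·T_L.
ΣF_y = 0: T_L·sin67° + T_R·sin48° = 490.
Substitute: T_L·(0.920505 + 0.583939·0.743145) = 490 → T_L = 361.769 ≈ 361.8 N.
Then T_R = 0.583939 × 361.769 = 211.3 N.

T_L = 361.8 N, T_R = 211.3 N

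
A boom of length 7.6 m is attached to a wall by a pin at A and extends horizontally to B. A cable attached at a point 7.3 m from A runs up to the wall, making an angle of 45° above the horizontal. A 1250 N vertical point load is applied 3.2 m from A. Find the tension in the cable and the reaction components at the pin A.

ΣM about A: T·sin45°·7.3 − 1250·3.2 = 0 → T = 4000/(7.3·0.707107) = 774.911 ≈ 774.9 N.
ΣF_x = 0: A_x − T·cos45° = 0 → A_x = 774.911 × 0.707107 = 547.9 N.
ΣF_y = 0: A_y + T·sin45° − 1250 = 0 → A_y = 1250 − 774.911 × 0.707107 = 702.1 N.

T = 774.9 N, A_x = 547.9 N, A_y = 702.1 N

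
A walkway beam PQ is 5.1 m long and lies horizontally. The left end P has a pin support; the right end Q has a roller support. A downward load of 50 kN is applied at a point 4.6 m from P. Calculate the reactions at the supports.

P_x = 0, P_y = 4.902 kN, Q_y = 45.10 kN

ΣM about P: Q_y·5.1 − 50·4.6 = 0 → Q_y = 230/5.1 = 45.098 ≈ 45.10 kN.
ΣF_y = 0: P_y + 45.098 − 50 = 0 → P_y = 4.902 kN.
ΣF_x = 0: no horizontal applied forces, so P_x = 0.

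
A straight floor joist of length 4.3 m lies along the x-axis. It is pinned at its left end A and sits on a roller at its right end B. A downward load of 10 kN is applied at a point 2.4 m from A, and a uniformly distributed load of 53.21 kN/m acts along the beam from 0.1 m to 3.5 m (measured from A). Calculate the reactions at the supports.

A_x = 0, A_y = 109.6 kN, B_y = 81.31 kN

Resultant of the distributed load: 53.21 × 3.4 = 180.914 kN at 1.8 m from A.
Moments about A: B_y·4.3 − 10·2.4 − (53.21·3.4)·1.8 = 0 → B_y = 349.6452/4.3 = 81.3128 ≈ 81.31 kN.
ΣF_y = 0: A_y + 81.3128 − 10 − 53.21·3.4 = 0 → A_y = 109.6 kN.
ΣF_x = 0: no horizontal applied forces, so A_x = 0.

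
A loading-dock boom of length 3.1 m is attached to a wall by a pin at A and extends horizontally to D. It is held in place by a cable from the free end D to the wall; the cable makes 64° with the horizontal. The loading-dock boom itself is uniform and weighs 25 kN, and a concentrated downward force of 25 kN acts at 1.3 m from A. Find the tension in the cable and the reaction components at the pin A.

ΣM about A: T·sin64°·3.1 − 25·1.55 − 25·1.3 = 0 → T = 71.25/(3.1·0.898794) = 25.5719 ≈ 25.57 kN.
ΣF_x = 0: A_x − T·cos64° = 0 → A_x = 25.5719 × 0.438371 = 11.21 kN.
ΣF_y = 0: A_y + T·sin64° − 25 − 25 = 0 → A_y = 50 − 25.5719 × 0.898794 = 27.02 kN.

T = 25.57 kN, A_x = 11.21 kN, A_y = 27.02 kN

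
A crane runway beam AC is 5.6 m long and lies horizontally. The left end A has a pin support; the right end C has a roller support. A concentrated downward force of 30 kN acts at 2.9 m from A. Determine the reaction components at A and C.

Taking moments about A: C_y·5.6 − 30·2.9 = 0 → C_y = 87/5.6 = 15.5357 ≈ 15.54 kN.
ΣF_y = 0: A_y + 15.5357 − 30 = 0 → A_y = 14.46 kN.
ΣF_x = 0: no horizontal applied forces, so A_x = 0.

A_x = 0, A_y = 14.46 kN, C_y = 15.54 kN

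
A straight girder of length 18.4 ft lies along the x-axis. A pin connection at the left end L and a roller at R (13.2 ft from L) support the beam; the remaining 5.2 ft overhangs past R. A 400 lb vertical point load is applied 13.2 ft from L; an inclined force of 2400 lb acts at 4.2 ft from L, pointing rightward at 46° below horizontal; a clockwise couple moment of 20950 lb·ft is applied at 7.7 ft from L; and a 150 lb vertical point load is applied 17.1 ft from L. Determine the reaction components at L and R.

L_x = -1667 lb, L_y = -454.3 lb, R_y = 2731 lb

ΣM about L: R_y·13.2 − 400·13.2 − 2400·sin46°·4.2 − 20950 − 150·17.1 = 0 → R_y = 36045.9/13.2 = 2730.75 ≈ 2731 lb.
ΣF_y = 0: L_y + 2730.75 − 400 − 2400·sin46° − 150 = 0 → L_y = -454.3 lb.
ΣF_x = 0: L_x + 2400·cos46° = 0 → L_x = -1667 lb.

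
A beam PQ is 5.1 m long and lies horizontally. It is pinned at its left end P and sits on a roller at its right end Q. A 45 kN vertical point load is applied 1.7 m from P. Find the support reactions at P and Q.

Taking moments about P: Q_y·5.1 − 45·1.7 = 0 → Q_y = 76.5/5.1 = 15.00 kN.
ΣF_y = 0: P_y + 15 − 45 = 0 → P_y = 30.00 kN.
ΣF_x = 0: no horizontal applied forces, so P_x = 0.

P_x = 0, P_y = 30.00 kN, Q_y = 15.00 kN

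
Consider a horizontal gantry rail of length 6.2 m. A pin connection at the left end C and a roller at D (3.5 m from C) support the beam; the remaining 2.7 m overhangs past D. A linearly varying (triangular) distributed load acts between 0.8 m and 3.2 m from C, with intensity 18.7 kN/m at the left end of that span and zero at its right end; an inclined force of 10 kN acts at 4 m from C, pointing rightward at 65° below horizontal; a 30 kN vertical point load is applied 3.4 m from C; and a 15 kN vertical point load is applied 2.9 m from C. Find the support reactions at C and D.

C_x = -4.226 kN, C_y = 14.32 kN, D_y = 62.19 kN

Resultant of the triangular load: ½ × 18.7 × 2.4 = 22.44 kN, acting at 1.6 m from C (one-third of the span from the peak).
ΣM about C: D_y·3.5 − (½·18.7·2.4)·1.6 − 10·sin65°·4 − 30·3.4 − 15·2.9 = 0 → D_y = 217.656/3.5 = 62.1874 ≈ 62.19 kN.
ΣF_y = 0: C_y + 62.1874 − ½·18.7·2.4 − 10·sin65° − 30 − 15 = 0 → C_y = 14.32 kN.
ΣF_x = 0: C_x + 10·cos65° = 0 → C_x = -4.226 kN.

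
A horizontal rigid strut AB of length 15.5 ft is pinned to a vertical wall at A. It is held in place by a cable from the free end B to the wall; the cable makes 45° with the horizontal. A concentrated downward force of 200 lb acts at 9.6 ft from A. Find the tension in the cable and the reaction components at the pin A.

T = 175.2 lb, A_x = 123.9 lb, A_y = 76.13 lb

ΣM about A: T·sin45°·15.5 − 200·9.6 = 0 → T = 1920/(15.5·0.707107) = 175.18 ≈ 175.2 lb.
ΣF_x = 0: A_x − T·cos45° = 0 → A_x = 175.18 × 0.707107 = 123.9 lb.
ΣF_y = 0: A_y + T·sin45° − 200 = 0 → A_y = 200 − 175.18 × 0.707107 = 76.13 lb.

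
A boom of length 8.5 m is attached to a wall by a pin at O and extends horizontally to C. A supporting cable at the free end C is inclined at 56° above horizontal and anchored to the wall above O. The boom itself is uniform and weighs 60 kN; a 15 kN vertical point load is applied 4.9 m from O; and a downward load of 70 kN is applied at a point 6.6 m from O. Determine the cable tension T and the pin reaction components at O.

T = 112.2 kN, O_x = 62.73 kN, O_y = 52.00 kN

ΣM about O: T·sin56°·8.5 − 60·4.25 − 15·4.9 − 70·6.6 = 0 → T = 790.5/(8.5·0.829038) = 112.178 ≈ 112.2 kN.
ΣF_x = 0: O_x − T·cos56° = 0 → O_x = 112.178 × 0.559193 = 62.73 kN.
ΣF_y = 0: O_y + T·sin56° − 60 − 15 − 70 = 0 → O_y = 145 − 112.178 × 0.829038 = 52.00 kN.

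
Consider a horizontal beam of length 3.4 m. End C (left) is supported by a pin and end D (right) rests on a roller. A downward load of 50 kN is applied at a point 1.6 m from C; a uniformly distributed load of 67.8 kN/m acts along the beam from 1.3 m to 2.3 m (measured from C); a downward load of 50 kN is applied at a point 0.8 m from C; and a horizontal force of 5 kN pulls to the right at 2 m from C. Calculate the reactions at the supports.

Resultant of the distributed load: 67.8 × 1 = 67.8 kN at 1.8 m from C.
Taking moments about C: D_y·3.4 − 50·1.6 − (67.8·1)·1.8 − 50·0.8 = 0 → D_y = 242.04/3.4 = 71.1882 ≈ 71.19 kN.
ΣF_y = 0: C_y + 71.1882 − 50 − 67.8·1 − 50 = 0 → C_y = 96.61 kN.
ΣF_x = 0: C_x + 5 = 0 → C_x = -5.000 kN.

C_x = -5.000 kN, C_y = 96.61 kN, D_y = 71.19 kN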